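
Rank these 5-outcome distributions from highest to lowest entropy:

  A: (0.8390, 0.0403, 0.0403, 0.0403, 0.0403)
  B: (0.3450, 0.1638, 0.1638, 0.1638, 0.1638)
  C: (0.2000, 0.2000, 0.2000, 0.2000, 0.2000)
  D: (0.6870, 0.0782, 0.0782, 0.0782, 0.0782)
C > B > D > A

Key insight: Entropy is maximized by uniform distributions and minimized by concentrated distributions.

Entropies:
  H(A) = 0.9587 bits
  H(B) = 2.2395 bits
  H(C) = 2.3219 bits
  H(D) = 1.5226 bits

Ranking: C > B > D > A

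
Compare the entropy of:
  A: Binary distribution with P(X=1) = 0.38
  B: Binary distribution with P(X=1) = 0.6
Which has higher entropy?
B

For binary distributions, entropy is maximized at p=0.5 and decreases as p moves toward 0 or 1.

H(A) = H(0.38) = 0.9580 bits
H(B) = H(0.6) = 0.9710 bits

Distribution B (p=0.6) is closer to uniform (p=0.5), so it has higher entropy.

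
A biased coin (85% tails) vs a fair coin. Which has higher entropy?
Fair coin

The fair coin is uniform (p=0.5), maximizing binary entropy at 1 bit. The biased coin has H(0.85) ≈ 0.610 bits — its outcome is more predictable, so its entropy is lower.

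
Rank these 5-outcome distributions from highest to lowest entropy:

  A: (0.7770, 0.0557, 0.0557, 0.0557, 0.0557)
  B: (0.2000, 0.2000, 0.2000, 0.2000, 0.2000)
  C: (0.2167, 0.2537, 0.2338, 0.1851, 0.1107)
B > C > A

Key insight: Entropy is maximized by uniform distributions and minimized by concentrated distributions.

- Uniform distributions have maximum entropy log₂(5) = 2.3219 bits
- The more "peaked" or concentrated a distribution, the lower its entropy

Entropies:
  H(A) = 1.2116 bits
  H(B) = 2.3219 bits
  H(C) = 2.2722 bits

Ranking: B > C > A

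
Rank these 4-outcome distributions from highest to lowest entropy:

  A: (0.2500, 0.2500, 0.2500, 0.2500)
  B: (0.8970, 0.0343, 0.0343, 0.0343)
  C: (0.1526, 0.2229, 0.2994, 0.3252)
A > C > B

Key insight: Entropy is maximized by uniform distributions and minimized by concentrated distributions.

- Uniform distributions have maximum entropy log₂(4) = 2.0000 bits
- The more "peaked" or concentrated a distribution, the lower its entropy

Entropies:
  H(A) = 2.0000 bits
  H(B) = 0.6417 bits
  H(C) = 1.9445 bits

Ranking: A > C > B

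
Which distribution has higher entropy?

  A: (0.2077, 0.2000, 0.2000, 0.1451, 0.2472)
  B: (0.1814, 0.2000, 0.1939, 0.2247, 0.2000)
B

Both distributions are close to uniform, making this a harder comparison.

H(A) = 2.3022 bits
H(B) = 2.3184 bits

The distribution closer to uniform has higher entropy.
Answer: B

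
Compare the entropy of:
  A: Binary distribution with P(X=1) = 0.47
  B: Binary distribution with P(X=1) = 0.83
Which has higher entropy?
A

For binary distributions, entropy is maximized at p=0.5 and decreases as p moves toward 0 or 1.

H(A) = H(0.47) = 0.9974 bits
H(B) = H(0.83) = 0.6577 bits

Distribution A (p=0.47) is closer to uniform (p=0.5), so it has higher entropy.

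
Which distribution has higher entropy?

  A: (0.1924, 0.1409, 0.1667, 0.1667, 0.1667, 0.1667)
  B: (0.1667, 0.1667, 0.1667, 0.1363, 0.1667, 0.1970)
A

Both distributions are close to uniform, making this a harder comparison.

H(A) = 2.5792 bits
H(B) = 2.5769 bits

The distribution closer to uniform has higher entropy.
Answer: A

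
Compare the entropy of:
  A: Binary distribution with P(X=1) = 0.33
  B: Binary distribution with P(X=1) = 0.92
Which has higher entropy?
A

For binary distributions, entropy is maximized at p=0.5 and decreases as p moves toward 0 or 1.

H(A) = H(0.33) = 0.9149 bits
H(B) = H(0.92) = 0.4022 bits

Distribution A (p=0.33) is closer to uniform (p=0.5), so it has higher entropy.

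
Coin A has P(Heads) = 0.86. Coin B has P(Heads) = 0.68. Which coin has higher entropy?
B

For binary distributions, entropy is maximized at p=0.5 and decreases as p moves toward 0 or 1.

H(A) = H(0.86) = 0.5842 bits
H(B) = H(0.68) = 0.9044 bits

Distribution B (p=0.68) is closer to uniform (p=0.5), so it has higher entropy.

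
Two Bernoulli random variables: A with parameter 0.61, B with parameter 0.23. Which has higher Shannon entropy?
A

For binary distributions, entropy is maximized at p=0.5 and decreases as p moves toward 0 or 1.

H(A) = H(0.61) = 0.9648 bits
H(B) = H(0.23) = 0.7780 bits

Distribution A (p=0.61) is closer to uniform (p=0.5), so it has higher entropy.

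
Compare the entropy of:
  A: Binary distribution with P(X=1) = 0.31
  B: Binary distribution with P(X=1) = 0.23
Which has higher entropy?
A

For binary distributions, entropy is maximized at p=0.5 and decreases as p moves toward 0 or 1.

H(A) = H(0.31) = 0.8932 bits
H(B) = H(0.23) = 0.7780 bits

Distribution A (p=0.31) is closer to uniform (p=0.5), so it has higher entropy.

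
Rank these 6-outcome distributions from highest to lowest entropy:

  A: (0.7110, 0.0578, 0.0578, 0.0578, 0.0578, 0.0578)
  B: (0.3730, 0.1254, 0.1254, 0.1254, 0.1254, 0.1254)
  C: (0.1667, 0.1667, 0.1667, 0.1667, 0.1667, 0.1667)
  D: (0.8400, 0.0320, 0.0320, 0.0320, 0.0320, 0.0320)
C > B > A > D

Key insight: Entropy is maximized by uniform distributions and minimized by concentrated distributions.

Entropies:
  H(A) = 1.5385 bits
  H(B) = 2.4088 bits
  H(C) = 2.5850 bits
  H(D) = 1.0058 bits

Ranking: C > B > A > D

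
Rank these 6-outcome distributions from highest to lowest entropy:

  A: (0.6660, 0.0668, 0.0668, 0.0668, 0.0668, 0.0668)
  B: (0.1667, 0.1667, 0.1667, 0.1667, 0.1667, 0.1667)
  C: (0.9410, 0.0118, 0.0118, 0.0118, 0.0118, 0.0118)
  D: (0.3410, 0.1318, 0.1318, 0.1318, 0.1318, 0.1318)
B > D > A > C

Key insight: Entropy is maximized by uniform distributions and minimized by concentrated distributions.

Entropies:
  H(A) = 1.6945 bits
  H(B) = 2.5850 bits
  H(C) = 0.4605 bits
  H(D) = 2.4559 bits

Ranking: B > D > A > C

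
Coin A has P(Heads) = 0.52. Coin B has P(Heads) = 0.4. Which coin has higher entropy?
A

For binary distributions, entropy is maximized at p=0.5 and decreases as p moves toward 0 or 1.

H(A) = H(0.52) = 0.9988 bits
H(B) = H(0.4) = 0.9710 bits

Distribution A (p=0.52) is closer to uniform (p=0.5), so it has higher entropy.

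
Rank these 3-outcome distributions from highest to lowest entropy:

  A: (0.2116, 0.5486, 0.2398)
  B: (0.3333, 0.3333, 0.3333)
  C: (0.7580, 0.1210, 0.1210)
B > A > C

Key insight: Entropy is maximized by uniform distributions and minimized by concentrated distributions.

- Uniform distributions have maximum entropy log₂(3) = 1.5850 bits
- The more "peaked" or concentrated a distribution, the lower its entropy

Entropies:
  H(A) = 1.4433 bits
  H(B) = 1.5850 bits
  H(C) = 1.0404 bits

Ranking: B > A > C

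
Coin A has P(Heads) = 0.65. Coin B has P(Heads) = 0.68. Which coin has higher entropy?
A

For binary distributions, entropy is maximized at p=0.5 and decreases as p moves toward 0 or 1.

H(A) = H(0.65) = 0.9341 bits
H(B) = H(0.68) = 0.9044 bits

Distribution A (p=0.65) is closer to uniform (p=0.5), so it has higher entropy.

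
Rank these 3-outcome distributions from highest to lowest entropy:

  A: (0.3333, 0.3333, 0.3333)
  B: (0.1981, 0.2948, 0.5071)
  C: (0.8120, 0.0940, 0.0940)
A > B > C

Key insight: Entropy is maximized by uniform distributions and minimized by concentrated distributions.

- Uniform distributions have maximum entropy log₂(3) = 1.5850 bits
- The more "peaked" or concentrated a distribution, the lower its entropy

Entropies:
  H(A) = 1.5850 bits
  H(B) = 1.4789 bits
  H(C) = 0.8853 bits

Ranking: A > B > C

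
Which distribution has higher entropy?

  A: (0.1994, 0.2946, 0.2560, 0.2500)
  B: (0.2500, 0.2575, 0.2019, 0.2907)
B

Both distributions are close to uniform, making this a harder comparison.

H(A) = 1.9865 bits
H(B) = 1.9881 bits

The distribution closer to uniform has higher entropy.
Answer: B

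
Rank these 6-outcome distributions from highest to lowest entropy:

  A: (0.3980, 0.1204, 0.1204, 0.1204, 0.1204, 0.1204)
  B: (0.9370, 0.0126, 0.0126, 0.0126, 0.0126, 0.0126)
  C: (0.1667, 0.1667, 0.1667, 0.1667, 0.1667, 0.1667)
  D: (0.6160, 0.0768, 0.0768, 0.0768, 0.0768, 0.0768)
C > A > D > B

Key insight: Entropy is maximized by uniform distributions and minimized by concentrated distributions.

Entropies:
  H(A) = 2.3676 bits
  H(B) = 0.4855 bits
  H(C) = 2.5850 bits
  H(D) = 1.8524 bits

Ranking: C > A > D > B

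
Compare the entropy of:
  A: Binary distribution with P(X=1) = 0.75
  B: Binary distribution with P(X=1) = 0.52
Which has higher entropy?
B

For binary distributions, entropy is maximized at p=0.5 and decreases as p moves toward 0 or 1.

H(A) = H(0.75) = 0.8113 bits
H(B) = H(0.52) = 0.9988 bits

Distribution B (p=0.52) is closer to uniform (p=0.5), so it has higher entropy.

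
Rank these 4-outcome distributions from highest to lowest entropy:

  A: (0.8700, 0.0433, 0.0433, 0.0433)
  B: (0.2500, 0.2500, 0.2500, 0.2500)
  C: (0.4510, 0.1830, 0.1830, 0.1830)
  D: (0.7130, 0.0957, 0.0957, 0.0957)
B > C > D > A

Key insight: Entropy is maximized by uniform distributions and minimized by concentrated distributions.

Entropies:
  H(A) = 0.7635 bits
  H(B) = 2.0000 bits
  H(C) = 1.8632 bits
  H(D) = 1.3197 bits

Ranking: B > C > D > A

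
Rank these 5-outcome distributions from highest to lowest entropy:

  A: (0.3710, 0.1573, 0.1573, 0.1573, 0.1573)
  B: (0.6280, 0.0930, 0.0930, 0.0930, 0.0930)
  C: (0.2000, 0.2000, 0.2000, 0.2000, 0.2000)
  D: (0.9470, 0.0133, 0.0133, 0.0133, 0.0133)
C > A > B > D

Key insight: Entropy is maximized by uniform distributions and minimized by concentrated distributions.

Entropies:
  H(A) = 2.2094 bits
  H(B) = 1.6962 bits
  H(C) = 2.3219 bits
  H(D) = 0.4050 bits

Ranking: C > A > B > D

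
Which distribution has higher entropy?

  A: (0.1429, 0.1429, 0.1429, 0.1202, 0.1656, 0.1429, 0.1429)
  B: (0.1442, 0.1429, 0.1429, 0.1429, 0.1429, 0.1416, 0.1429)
B

Both distributions are close to uniform, making this a harder comparison.

H(A) = 2.8021 bits
H(B) = 2.8073 bits

The distribution closer to uniform has higher entropy.
Answer: B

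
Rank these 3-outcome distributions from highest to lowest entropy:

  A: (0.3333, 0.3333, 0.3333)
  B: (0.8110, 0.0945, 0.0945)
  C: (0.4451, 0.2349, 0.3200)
A > C > B

Key insight: Entropy is maximized by uniform distributions and minimized by concentrated distributions.

- Uniform distributions have maximum entropy log₂(3) = 1.5850 bits
- The more "peaked" or concentrated a distribution, the lower its entropy

Entropies:
  H(A) = 1.5850 bits
  H(B) = 0.8884 bits
  H(C) = 1.5367 bits

Ranking: A > C > B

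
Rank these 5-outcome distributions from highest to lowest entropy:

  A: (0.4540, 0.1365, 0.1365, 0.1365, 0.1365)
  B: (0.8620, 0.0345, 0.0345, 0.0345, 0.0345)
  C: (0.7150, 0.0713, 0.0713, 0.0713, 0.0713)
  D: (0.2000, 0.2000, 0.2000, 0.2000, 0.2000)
D > A > C > B

Key insight: Entropy is maximized by uniform distributions and minimized by concentrated distributions.

Entropies:
  H(A) = 2.0859 bits
  H(B) = 0.8550 bits
  H(C) = 1.4322 bits
  H(D) = 2.3219 bits

Ranking: D > A > C > B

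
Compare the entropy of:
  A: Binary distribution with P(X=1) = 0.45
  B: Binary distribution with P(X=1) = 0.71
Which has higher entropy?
A

For binary distributions, entropy is maximized at p=0.5 and decreases as p moves toward 0 or 1.

H(A) = H(0.45) = 0.9928 bits
H(B) = H(0.71) = 0.8687 bits

Distribution A (p=0.45) is closer to uniform (p=0.5), so it has higher entropy.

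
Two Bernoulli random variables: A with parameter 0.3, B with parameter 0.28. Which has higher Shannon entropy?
A

For binary distributions, entropy is maximized at p=0.5 and decreases as p moves toward 0 or 1.

H(A) = H(0.3) = 0.8813 bits
H(B) = H(0.28) = 0.8555 bits

Distribution A (p=0.3) is closer to uniform (p=0.5), so it has higher entropy.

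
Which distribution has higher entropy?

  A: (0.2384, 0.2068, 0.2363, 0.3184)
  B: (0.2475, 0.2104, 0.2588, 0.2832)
B

Both distributions are close to uniform, making this a harder comparison.

H(A) = 1.9809 bits
H(B) = 1.9919 bits

The distribution closer to uniform has higher entropy.
Answer: B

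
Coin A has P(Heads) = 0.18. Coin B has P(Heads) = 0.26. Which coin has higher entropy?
B

For binary distributions, entropy is maximized at p=0.5 and decreases as p moves toward 0 or 1.

H(A) = H(0.18) = 0.6801 bits
H(B) = H(0.26) = 0.8267 bits

Distribution B (p=0.26) is closer to uniform (p=0.5), so it has higher entropy.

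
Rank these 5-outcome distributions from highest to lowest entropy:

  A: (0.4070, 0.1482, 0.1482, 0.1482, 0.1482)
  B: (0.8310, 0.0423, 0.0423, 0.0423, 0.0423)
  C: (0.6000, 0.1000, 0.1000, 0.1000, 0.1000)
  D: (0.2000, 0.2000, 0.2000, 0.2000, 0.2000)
D > A > C > B

Key insight: Entropy is maximized by uniform distributions and minimized by concentrated distributions.

Entropies:
  H(A) = 2.1609 bits
  H(B) = 0.9934 bits
  H(C) = 1.7710 bits
  H(D) = 2.3219 bits

Ranking: D > A > C > B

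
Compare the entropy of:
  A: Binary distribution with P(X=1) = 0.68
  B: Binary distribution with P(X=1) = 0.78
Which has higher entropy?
A

For binary distributions, entropy is maximized at p=0.5 and decreases as p moves toward 0 or 1.

H(A) = H(0.68) = 0.9044 bits
H(B) = H(0.78) = 0.7602 bits

Distribution A (p=0.68) is closer to uniform (p=0.5), so it has higher entropy.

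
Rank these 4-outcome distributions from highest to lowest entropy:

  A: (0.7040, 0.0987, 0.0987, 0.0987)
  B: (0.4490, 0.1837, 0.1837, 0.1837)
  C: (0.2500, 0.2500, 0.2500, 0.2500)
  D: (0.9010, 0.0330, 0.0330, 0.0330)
C > B > A > D

Key insight: Entropy is maximized by uniform distributions and minimized by concentrated distributions.

Entropies:
  H(A) = 1.3455 bits
  H(B) = 1.8658 bits
  H(C) = 2.0000 bits
  H(D) = 0.6227 bits

Ranking: C > B > A > D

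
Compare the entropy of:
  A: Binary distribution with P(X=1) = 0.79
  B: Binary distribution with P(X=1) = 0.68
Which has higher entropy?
B

For binary distributions, entropy is maximized at p=0.5 and decreases as p moves toward 0 or 1.

H(A) = H(0.79) = 0.7415 bits
H(B) = H(0.68) = 0.9044 bits

Distribution B (p=0.68) is closer to uniform (p=0.5), so it has higher entropy.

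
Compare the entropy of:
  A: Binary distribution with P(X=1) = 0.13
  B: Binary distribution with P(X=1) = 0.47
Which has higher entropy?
B

For binary distributions, entropy is maximized at p=0.5 and decreases as p moves toward 0 or 1.

H(A) = H(0.13) = 0.5574 bits
H(B) = H(0.47) = 0.9974 bits

Distribution B (p=0.47) is closer to uniform (p=0.5), so it has higher entropy.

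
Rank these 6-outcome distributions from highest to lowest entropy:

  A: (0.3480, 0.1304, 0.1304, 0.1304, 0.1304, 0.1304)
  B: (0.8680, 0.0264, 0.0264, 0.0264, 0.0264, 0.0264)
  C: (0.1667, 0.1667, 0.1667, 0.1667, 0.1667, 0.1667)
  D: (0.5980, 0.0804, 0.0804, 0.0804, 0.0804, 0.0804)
C > A > D > B

Key insight: Entropy is maximized by uniform distributions and minimized by concentrated distributions.

Entropies:
  H(A) = 2.4462 bits
  H(B) = 0.8694 bits
  H(C) = 2.5850 bits
  H(D) = 1.9055 bits

Ranking: C > A > D > B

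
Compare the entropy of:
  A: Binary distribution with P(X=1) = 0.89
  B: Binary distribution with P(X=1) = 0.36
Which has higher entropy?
B

For binary distributions, entropy is maximized at p=0.5 and decreases as p moves toward 0 or 1.

H(A) = H(0.89) = 0.4999 bits
H(B) = H(0.36) = 0.9427 bits

Distribution B (p=0.36) is closer to uniform (p=0.5), so it has higher entropy.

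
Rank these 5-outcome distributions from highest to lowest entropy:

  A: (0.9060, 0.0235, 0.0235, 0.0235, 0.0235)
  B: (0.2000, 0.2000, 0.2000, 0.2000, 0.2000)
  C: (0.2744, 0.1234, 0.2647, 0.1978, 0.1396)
B > C > A

Key insight: Entropy is maximized by uniform distributions and minimized by concentrated distributions.

- Uniform distributions have maximum entropy log₂(5) = 2.3219 bits
- The more "peaked" or concentrated a distribution, the lower its entropy

Entropies:
  H(A) = 0.6377 bits
  H(B) = 2.3219 bits
  H(C) = 2.2511 bits

Ranking: B > C > A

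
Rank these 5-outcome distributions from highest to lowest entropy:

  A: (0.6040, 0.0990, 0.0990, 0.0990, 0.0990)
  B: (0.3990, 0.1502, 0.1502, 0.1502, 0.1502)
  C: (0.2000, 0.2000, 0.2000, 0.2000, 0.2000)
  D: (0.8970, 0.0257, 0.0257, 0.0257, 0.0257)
C > B > A > D

Key insight: Entropy is maximized by uniform distributions and minimized by concentrated distributions.

Entropies:
  H(A) = 1.7606 bits
  H(B) = 2.1724 bits
  H(C) = 2.3219 bits
  H(D) = 0.6844 bits

Ranking: C > B > A > D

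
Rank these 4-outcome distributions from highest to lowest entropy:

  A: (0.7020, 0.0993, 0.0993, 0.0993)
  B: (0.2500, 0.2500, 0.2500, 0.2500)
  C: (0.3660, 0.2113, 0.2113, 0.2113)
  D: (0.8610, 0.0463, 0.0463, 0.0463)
B > C > A > D

Key insight: Entropy is maximized by uniform distributions and minimized by concentrated distributions.

Entropies:
  H(A) = 1.3512 bits
  H(B) = 2.0000 bits
  H(C) = 1.9524 bits
  H(D) = 0.8019 bits

Ranking: B > C > A > D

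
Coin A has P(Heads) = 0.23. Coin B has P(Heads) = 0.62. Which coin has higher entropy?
B

For binary distributions, entropy is maximized at p=0.5 and decreases as p moves toward 0 or 1.

H(A) = H(0.23) = 0.7780 bits
H(B) = H(0.62) = 0.9580 bits

Distribution B (p=0.62) is closer to uniform (p=0.5), so it has higher entropy.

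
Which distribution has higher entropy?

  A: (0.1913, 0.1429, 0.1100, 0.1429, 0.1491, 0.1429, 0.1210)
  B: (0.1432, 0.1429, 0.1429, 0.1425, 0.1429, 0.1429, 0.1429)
B

Both distributions are close to uniform, making this a harder comparison.

H(A) = 2.7880 bits
H(B) = 2.8074 bits

The distribution closer to uniform has higher entropy.
Answer: B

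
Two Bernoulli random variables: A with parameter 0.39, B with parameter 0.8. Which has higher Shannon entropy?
A

For binary distributions, entropy is maximized at p=0.5 and decreases as p moves toward 0 or 1.

H(A) = H(0.39) = 0.9648 bits
H(B) = H(0.8) = 0.7219 bits

Distribution A (p=0.39) is closer to uniform (p=0.5), so it has higher entropy.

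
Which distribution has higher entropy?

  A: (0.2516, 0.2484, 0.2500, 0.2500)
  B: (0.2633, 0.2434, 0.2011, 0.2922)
A

Both distributions are close to uniform, making this a harder comparison.

H(A) = 2.0000 bits
H(B) = 1.9871 bits

The distribution closer to uniform has higher entropy.
Answer: A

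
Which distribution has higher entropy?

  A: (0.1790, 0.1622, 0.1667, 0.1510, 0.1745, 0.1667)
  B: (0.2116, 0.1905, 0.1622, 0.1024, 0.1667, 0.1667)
A

Both distributions are close to uniform, making this a harder comparison.

H(A) = 2.5829 bits
H(B) = 2.5537 bits

The distribution closer to uniform has higher entropy.
Answer: A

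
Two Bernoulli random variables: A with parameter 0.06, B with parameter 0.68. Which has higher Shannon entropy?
B

For binary distributions, entropy is maximized at p=0.5 and decreases as p moves toward 0 or 1.

H(A) = H(0.06) = 0.3274 bits
H(B) = H(0.68) = 0.9044 bits

Distribution B (p=0.68) is closer to uniform (p=0.5), so it has higher entropy.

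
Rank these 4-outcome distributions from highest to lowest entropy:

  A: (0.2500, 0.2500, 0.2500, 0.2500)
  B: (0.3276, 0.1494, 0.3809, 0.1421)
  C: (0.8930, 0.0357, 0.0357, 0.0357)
A > B > C

Key insight: Entropy is maximized by uniform distributions and minimized by concentrated distributions.

- Uniform distributions have maximum entropy log₂(4) = 2.0000 bits
- The more "peaked" or concentrated a distribution, the lower its entropy

Entropies:
  H(A) = 2.0000 bits
  H(B) = 1.8677 bits
  H(C) = 0.6604 bits

Ranking: A > B > C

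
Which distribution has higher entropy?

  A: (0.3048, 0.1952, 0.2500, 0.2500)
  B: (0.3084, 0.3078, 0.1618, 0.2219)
A

Both distributions are close to uniform, making this a harder comparison.

H(A) = 1.9826 bits
H(B) = 1.9538 bits

The distribution closer to uniform has higher entropy.
Answer: A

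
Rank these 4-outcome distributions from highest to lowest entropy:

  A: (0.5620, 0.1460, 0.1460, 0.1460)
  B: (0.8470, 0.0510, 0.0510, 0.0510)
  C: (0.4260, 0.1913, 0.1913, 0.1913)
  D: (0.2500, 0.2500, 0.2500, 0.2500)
D > C > A > B

Key insight: Entropy is maximized by uniform distributions and minimized by concentrated distributions.

Entropies:
  H(A) = 1.6831 bits
  H(B) = 0.8598 bits
  H(C) = 1.8939 bits
  H(D) = 2.0000 bits

Ranking: D > C > A > B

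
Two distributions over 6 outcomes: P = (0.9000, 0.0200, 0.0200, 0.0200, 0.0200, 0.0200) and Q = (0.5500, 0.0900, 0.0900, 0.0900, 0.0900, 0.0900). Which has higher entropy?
Q

P is highly concentrated on one outcome (90%), making it nearly deterministic. Q spreads its mass more evenly (max 55%). The more spread-out distribution has higher entropy: H(P) ≈ 0.701 bits, H(Q) ≈ 2.038 bits.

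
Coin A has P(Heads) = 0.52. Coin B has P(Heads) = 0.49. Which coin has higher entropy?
B

For binary distributions, entropy is maximized at p=0.5 and decreases as p moves toward 0 or 1.

H(A) = H(0.52) = 0.9988 bits
H(B) = H(0.49) = 0.9997 bits

Distribution B (p=0.49) is closer to uniform (p=0.5), so it has higher entropy.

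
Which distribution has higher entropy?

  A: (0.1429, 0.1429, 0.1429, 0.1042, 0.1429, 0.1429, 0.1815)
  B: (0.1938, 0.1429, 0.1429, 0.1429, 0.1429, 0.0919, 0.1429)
A

Both distributions are close to uniform, making this a harder comparison.

H(A) = 2.7921 bits
H(B) = 2.7806 bits

The distribution closer to uniform has higher entropy.
Answer: A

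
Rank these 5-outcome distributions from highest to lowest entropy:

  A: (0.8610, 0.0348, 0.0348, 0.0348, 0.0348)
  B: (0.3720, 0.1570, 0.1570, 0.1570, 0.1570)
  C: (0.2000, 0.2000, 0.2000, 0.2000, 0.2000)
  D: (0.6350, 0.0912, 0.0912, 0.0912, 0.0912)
C > B > D > A

Key insight: Entropy is maximized by uniform distributions and minimized by concentrated distributions.

Entropies:
  H(A) = 0.8596 bits
  H(B) = 2.2082 bits
  H(C) = 2.3219 bits
  H(D) = 1.6768 bits

Ranking: C > B > D > A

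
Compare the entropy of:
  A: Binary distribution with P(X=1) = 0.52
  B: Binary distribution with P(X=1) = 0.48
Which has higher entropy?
Equal

For binary distributions, entropy is maximized at p=0.5 and decreases as p moves toward 0 or 1.

H(A) = H(0.52) = 0.9988 bits
H(B) = H(0.48) = 0.9988 bits

Both distributions are equally far from uniform (|0.52-0.5| = |0.48-0.5|), so they have the same entropy.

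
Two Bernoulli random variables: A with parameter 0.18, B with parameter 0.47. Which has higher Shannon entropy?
B

For binary distributions, entropy is maximized at p=0.5 and decreases as p moves toward 0 or 1.

H(A) = H(0.18) = 0.6801 bits
H(B) = H(0.47) = 0.9974 bits

Distribution B (p=0.47) is closer to uniform (p=0.5), so it has higher entropy.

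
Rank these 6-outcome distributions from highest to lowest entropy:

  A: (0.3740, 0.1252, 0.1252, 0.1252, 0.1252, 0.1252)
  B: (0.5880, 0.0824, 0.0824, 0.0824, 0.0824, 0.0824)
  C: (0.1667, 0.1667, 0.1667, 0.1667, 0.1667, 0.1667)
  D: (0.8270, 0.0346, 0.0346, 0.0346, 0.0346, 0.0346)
C > A > B > D

Key insight: Entropy is maximized by uniform distributions and minimized by concentrated distributions.

Entropies:
  H(A) = 2.4072 bits
  H(B) = 1.9342 bits
  H(C) = 2.5850 bits
  H(D) = 1.0662 bits

Ranking: C > A > B > D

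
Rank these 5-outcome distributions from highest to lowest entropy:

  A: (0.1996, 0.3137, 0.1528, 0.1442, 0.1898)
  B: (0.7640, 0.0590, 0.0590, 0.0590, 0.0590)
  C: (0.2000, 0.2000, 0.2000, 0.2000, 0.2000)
C > A > B

Key insight: Entropy is maximized by uniform distributions and minimized by concentrated distributions.

- Uniform distributions have maximum entropy log₂(5) = 2.3219 bits
- The more "peaked" or concentrated a distribution, the lower its entropy

Entropies:
  H(A) = 2.2607 bits
  H(B) = 1.2603 bits
  H(C) = 2.3219 bits

Ranking: C > A > B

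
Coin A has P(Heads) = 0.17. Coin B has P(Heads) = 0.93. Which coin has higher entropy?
A

For binary distributions, entropy is maximized at p=0.5 and decreases as p moves toward 0 or 1.

H(A) = H(0.17) = 0.6577 bits
H(B) = H(0.93) = 0.3659 bits

Distribution A (p=0.17) is closer to uniform (p=0.5), so it has higher entropy.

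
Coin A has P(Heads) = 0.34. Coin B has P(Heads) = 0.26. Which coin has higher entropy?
A

For binary distributions, entropy is maximized at p=0.5 and decreases as p moves toward 0 or 1.

H(A) = H(0.34) = 0.9248 bits
H(B) = H(0.26) = 0.8267 bits

Distribution A (p=0.34) is closer to uniform (p=0.5), so it has higher entropy.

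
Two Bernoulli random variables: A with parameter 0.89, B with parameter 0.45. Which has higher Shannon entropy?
B

For binary distributions, entropy is maximized at p=0.5 and decreases as p moves toward 0 or 1.

H(A) = H(0.89) = 0.4999 bits
H(B) = H(0.45) = 0.9928 bits

Distribution B (p=0.45) is closer to uniform (p=0.5), so it has higher entropy.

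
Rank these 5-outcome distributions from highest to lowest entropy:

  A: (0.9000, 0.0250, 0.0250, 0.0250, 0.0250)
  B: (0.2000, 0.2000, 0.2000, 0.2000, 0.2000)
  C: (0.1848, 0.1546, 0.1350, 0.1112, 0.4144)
B > C > A

Key insight: Entropy is maximized by uniform distributions and minimized by concentrated distributions.

- Uniform distributions have maximum entropy log₂(5) = 2.3219 bits
- The more "peaked" or concentrated a distribution, the lower its entropy

Entropies:
  H(A) = 0.6690 bits
  H(B) = 2.3219 bits
  H(C) = 2.1356 bits

Ranking: B > C > A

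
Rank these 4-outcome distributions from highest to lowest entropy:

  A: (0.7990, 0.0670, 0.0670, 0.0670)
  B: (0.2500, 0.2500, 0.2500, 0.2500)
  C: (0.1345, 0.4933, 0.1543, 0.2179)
B > C > A

Key insight: Entropy is maximized by uniform distributions and minimized by concentrated distributions.

- Uniform distributions have maximum entropy log₂(4) = 2.0000 bits
- The more "peaked" or concentrated a distribution, the lower its entropy

Entropies:
  H(A) = 1.0425 bits
  H(B) = 2.0000 bits
  H(C) = 1.7873 bits

Ranking: B > C > A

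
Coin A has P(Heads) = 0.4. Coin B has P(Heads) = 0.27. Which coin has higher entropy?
A

For binary distributions, entropy is maximized at p=0.5 and decreases as p moves toward 0 or 1.

H(A) = H(0.4) = 0.9710 bits
H(B) = H(0.27) = 0.8415 bits

Distribution A (p=0.4) is closer to uniform (p=0.5), so it has higher entropy.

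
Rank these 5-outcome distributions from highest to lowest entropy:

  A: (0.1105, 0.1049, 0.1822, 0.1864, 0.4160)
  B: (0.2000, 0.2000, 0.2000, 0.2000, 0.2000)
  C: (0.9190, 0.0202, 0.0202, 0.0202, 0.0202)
B > A > C

Key insight: Entropy is maximized by uniform distributions and minimized by concentrated distributions.

- Uniform distributions have maximum entropy log₂(5) = 2.3219 bits
- The more "peaked" or concentrated a distribution, the lower its entropy

Entropies:
  H(A) = 2.1180 bits
  H(B) = 2.3219 bits
  H(C) = 0.5677 bits

Ranking: B > A > C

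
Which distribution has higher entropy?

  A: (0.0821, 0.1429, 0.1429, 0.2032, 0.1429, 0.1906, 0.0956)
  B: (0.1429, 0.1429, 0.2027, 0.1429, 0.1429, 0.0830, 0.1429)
B

Both distributions are close to uniform, making this a harder comparison.

H(A) = 2.7459 bits
H(B) = 2.7700 bits

The distribution closer to uniform has higher entropy.
Answer: B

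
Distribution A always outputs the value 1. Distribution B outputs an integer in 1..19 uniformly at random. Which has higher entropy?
B

A is deterministic, so H(A) = 0. B is uniform over 19 outcomes, so H(B) = log₂(19) = 4.248 bits. Any distribution with genuine randomness has higher entropy than a deterministic one.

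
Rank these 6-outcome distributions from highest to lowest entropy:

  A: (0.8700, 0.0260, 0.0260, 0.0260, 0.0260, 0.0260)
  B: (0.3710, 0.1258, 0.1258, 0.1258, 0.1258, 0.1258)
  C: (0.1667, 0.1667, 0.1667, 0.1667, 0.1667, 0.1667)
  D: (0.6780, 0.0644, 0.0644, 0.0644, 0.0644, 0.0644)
C > B > D > A

Key insight: Entropy is maximized by uniform distributions and minimized by concentrated distributions.

Entropies:
  H(A) = 0.8593 bits
  H(B) = 2.4119 bits
  H(C) = 2.5850 bits
  H(D) = 1.6542 bits

Ranking: C > B > D > A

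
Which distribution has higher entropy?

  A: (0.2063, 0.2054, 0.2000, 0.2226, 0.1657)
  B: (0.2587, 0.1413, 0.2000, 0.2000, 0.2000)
A

Both distributions are close to uniform, making this a harder comparison.

H(A) = 2.3154 bits
H(B) = 2.2967 bits

The distribution closer to uniform has higher entropy.
Answer: A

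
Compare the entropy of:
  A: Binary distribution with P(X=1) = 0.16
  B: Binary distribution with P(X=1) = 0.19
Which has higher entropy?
B

For binary distributions, entropy is maximized at p=0.5 and decreases as p moves toward 0 or 1.

H(A) = H(0.16) = 0.6343 bits
H(B) = H(0.19) = 0.7015 bits

Distribution B (p=0.19) is closer to uniform (p=0.5), so it has higher entropy.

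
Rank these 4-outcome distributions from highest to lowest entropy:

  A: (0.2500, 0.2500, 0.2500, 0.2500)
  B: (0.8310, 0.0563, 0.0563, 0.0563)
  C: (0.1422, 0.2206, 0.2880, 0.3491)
A > C > B

Key insight: Entropy is maximized by uniform distributions and minimized by concentrated distributions.

- Uniform distributions have maximum entropy log₂(4) = 2.0000 bits
- The more "peaked" or concentrated a distribution, the lower its entropy

Entropies:
  H(A) = 2.0000 bits
  H(B) = 0.9233 bits
  H(C) = 1.9285 bits

Ranking: A > C > B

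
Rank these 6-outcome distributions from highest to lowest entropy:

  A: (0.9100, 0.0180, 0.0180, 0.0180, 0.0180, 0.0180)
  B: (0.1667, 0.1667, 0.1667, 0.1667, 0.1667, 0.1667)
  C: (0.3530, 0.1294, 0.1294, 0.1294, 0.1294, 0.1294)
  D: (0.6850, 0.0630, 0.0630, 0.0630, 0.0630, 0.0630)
B > C > D > A

Key insight: Entropy is maximized by uniform distributions and minimized by concentrated distributions.

Entropies:
  H(A) = 0.6454 bits
  H(B) = 2.5850 bits
  H(C) = 2.4390 bits
  H(D) = 1.6303 bits

Ranking: B > C > D > A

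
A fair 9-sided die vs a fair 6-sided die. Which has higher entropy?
9-sided die

Both are uniform distributions; for uniform over n outcomes, H = log₂(n). H(9-sided) = log₂(9) = 3.170 bits and H(6-sided) = log₂(6) = 2.585 bits. More outcomes in a uniform distribution means higher entropy.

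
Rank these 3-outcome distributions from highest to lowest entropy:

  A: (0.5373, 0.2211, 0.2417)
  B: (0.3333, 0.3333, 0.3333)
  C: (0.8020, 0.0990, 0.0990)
B > A > C

Key insight: Entropy is maximized by uniform distributions and minimized by concentrated distributions.

- Uniform distributions have maximum entropy log₂(3) = 1.5850 bits
- The more "peaked" or concentrated a distribution, the lower its entropy

Entropies:
  H(A) = 1.4581 bits
  H(B) = 1.5850 bits
  H(C) = 0.9159 bits

Ranking: B > A > C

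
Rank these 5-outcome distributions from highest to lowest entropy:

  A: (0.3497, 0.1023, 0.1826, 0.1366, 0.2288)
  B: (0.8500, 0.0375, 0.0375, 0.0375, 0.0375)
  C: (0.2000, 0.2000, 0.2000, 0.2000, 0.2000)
C > A > B

Key insight: Entropy is maximized by uniform distributions and minimized by concentrated distributions.

- Uniform distributions have maximum entropy log₂(5) = 2.3219 bits
- The more "peaked" or concentrated a distribution, the lower its entropy

Entropies:
  H(A) = 2.1937 bits
  H(B) = 0.9098 bits
  H(C) = 2.3219 bits

Ranking: C > A > B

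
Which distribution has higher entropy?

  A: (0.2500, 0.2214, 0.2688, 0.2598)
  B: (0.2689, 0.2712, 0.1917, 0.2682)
A

Both distributions are close to uniform, making this a harder comparison.

H(A) = 1.9963 bits
H(B) = 1.9861 bits

The distribution closer to uniform has higher entropy.
Answer: A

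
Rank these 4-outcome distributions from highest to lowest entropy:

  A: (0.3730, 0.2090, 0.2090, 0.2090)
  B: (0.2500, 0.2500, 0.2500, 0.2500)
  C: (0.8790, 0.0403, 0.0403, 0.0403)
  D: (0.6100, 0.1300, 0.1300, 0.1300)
B > A > D > C

Key insight: Entropy is maximized by uniform distributions and minimized by concentrated distributions.

Entropies:
  H(A) = 1.9467 bits
  H(B) = 2.0000 bits
  H(C) = 0.7240 bits
  H(D) = 1.5829 bits

Ranking: B > A > D > C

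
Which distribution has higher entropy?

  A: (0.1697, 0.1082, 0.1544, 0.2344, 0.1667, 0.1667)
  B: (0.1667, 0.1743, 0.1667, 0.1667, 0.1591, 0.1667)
B

Both distributions are close to uniform, making this a harder comparison.

H(A) = 2.5498 bits
H(B) = 2.5845 bits

The distribution closer to uniform has higher entropy.
Answer: B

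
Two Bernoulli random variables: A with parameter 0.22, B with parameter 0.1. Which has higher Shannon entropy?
A

For binary distributions, entropy is maximized at p=0.5 and decreases as p moves toward 0 or 1.

H(A) = H(0.22) = 0.7602 bits
H(B) = H(0.1) = 0.4690 bits

Distribution A (p=0.22) is closer to uniform (p=0.5), so it has higher entropy.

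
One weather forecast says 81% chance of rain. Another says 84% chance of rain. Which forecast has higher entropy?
81% forecast

Treat each forecast as a Bernoulli distribution. Binary entropy is maximized at p=0.5 and falls off symmetrically toward 0 or 1. The 81% forecast is closer to 50%, so it is more uncertain. H(81%) ≈ 0.701 bits, H(84%) ≈ 0.634 bits.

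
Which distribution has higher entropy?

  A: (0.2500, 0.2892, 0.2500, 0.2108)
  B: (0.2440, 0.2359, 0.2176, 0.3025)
A

Both distributions are close to uniform, making this a harder comparison.

H(A) = 1.9911 bits
H(B) = 1.9887 bits

The distribution closer to uniform has higher entropy.
Answer: A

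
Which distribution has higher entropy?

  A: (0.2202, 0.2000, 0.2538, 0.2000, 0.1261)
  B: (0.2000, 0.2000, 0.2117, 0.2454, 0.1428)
B

Both distributions are close to uniform, making this a harder comparison.

H(A) = 2.2882 bits
H(B) = 2.3014 bits

The distribution closer to uniform has higher entropy.
Answer: B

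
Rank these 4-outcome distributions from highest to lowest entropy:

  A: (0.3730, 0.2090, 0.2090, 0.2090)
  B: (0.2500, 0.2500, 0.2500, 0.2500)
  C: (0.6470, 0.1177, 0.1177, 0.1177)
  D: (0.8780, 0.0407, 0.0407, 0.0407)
B > A > C > D

Key insight: Entropy is maximized by uniform distributions and minimized by concentrated distributions.

Entropies:
  H(A) = 1.9467 bits
  H(B) = 2.0000 bits
  H(C) = 1.4962 bits
  H(D) = 0.7284 bits

Ranking: B > A > C > D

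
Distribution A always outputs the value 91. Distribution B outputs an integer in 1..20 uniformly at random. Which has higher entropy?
B

A is deterministic, so H(A) = 0. B is uniform over 20 outcomes, so H(B) = log₂(20) = 4.322 bits. Any distribution with genuine randomness has higher entropy than a deterministic one.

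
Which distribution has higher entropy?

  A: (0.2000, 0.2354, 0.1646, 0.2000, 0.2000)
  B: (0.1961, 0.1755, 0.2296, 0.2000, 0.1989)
B

Both distributions are close to uniform, making this a harder comparison.

H(A) = 2.3129 bits
H(B) = 2.3166 bits

The distribution closer to uniform has higher entropy.
Answer: B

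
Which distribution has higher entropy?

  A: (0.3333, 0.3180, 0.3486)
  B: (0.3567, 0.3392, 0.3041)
A

Both distributions are close to uniform, making this a harder comparison.

H(A) = 1.5840 bits
H(B) = 1.5818 bits

The distribution closer to uniform has higher entropy.
Answer: A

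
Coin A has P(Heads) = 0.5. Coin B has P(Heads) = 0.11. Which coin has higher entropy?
A

For binary distributions, entropy is maximized at p=0.5 and decreases as p moves toward 0 or 1.

H(A) = H(0.5) = 1.0000 bits
H(B) = H(0.11) = 0.4999 bits

Distribution A (p=0.5) is closer to uniform (p=0.5), so it has higher entropy.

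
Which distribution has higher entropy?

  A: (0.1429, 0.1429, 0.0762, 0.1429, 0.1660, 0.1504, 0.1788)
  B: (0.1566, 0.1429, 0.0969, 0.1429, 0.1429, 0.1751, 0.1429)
B

Both distributions are close to uniform, making this a harder comparison.

H(A) = 2.7714 bits
H(B) = 2.7895 bits

The distribution closer to uniform has higher entropy.
Answer: B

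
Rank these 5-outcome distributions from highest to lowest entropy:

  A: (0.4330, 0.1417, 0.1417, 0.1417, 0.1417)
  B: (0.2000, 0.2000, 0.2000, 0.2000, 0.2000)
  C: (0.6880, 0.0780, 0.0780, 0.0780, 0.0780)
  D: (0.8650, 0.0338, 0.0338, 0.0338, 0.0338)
B > A > C > D

Key insight: Entropy is maximized by uniform distributions and minimized by concentrated distributions.

Entropies:
  H(A) = 2.1210 bits
  H(B) = 2.3219 bits
  H(C) = 1.5195 bits
  H(D) = 0.8410 bits

Ranking: B > A > C > D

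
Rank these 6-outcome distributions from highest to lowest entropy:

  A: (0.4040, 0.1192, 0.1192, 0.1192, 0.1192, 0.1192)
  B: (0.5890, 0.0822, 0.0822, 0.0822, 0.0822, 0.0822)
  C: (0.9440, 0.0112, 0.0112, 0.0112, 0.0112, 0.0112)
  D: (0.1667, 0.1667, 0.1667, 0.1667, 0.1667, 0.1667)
D > A > B > C

Key insight: Entropy is maximized by uniform distributions and minimized by concentrated distributions.

Entropies:
  H(A) = 2.3571 bits
  H(B) = 1.9313 bits
  H(C) = 0.4414 bits
  H(D) = 2.5850 bits

Ranking: D > A > B > C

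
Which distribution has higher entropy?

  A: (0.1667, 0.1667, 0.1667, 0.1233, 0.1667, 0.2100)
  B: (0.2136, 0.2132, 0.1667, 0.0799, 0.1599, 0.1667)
A

Both distributions are close to uniform, making this a harder comparison.

H(A) = 2.5685 bits
H(B) = 2.5270 bits

The distribution closer to uniform has higher entropy.
Answer: A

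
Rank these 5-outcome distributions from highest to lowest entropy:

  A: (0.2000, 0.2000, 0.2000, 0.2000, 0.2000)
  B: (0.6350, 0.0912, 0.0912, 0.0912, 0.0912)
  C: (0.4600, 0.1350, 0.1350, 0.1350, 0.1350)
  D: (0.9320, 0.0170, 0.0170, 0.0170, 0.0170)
A > C > B > D

Key insight: Entropy is maximized by uniform distributions and minimized by concentrated distributions.

Entropies:
  H(A) = 2.3219 bits
  H(B) = 1.6768 bits
  H(C) = 2.0754 bits
  H(D) = 0.4944 bits

Ranking: A > C > B > D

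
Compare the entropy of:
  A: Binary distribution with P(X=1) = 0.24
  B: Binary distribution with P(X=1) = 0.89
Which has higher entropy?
A

For binary distributions, entropy is maximized at p=0.5 and decreases as p moves toward 0 or 1.

H(A) = H(0.24) = 0.7950 bits
H(B) = H(0.89) = 0.4999 bits

Distribution A (p=0.24) is closer to uniform (p=0.5), so it has higher entropy.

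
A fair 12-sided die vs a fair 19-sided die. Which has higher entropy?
19-sided die

Both are uniform distributions; for uniform over n outcomes, H = log₂(n). H(12-sided) = log₂(12) = 3.585 bits and H(19-sided) = log₂(19) = 4.248 bits. More outcomes in a uniform distribution means higher entropy.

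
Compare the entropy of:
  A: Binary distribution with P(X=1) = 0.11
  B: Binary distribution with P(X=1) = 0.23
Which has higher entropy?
B

For binary distributions, entropy is maximized at p=0.5 and decreases as p moves toward 0 or 1.

H(A) = H(0.11) = 0.4999 bits
H(B) = H(0.23) = 0.7780 bits

Distribution B (p=0.23) is closer to uniform (p=0.5), so it has higher entropy.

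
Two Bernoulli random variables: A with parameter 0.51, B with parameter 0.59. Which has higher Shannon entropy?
A

For binary distributions, entropy is maximized at p=0.5 and decreases as p moves toward 0 or 1.

H(A) = H(0.51) = 0.9997 bits
H(B) = H(0.59) = 0.9765 bits

Distribution A (p=0.51) is closer to uniform (p=0.5), so it has higher entropy.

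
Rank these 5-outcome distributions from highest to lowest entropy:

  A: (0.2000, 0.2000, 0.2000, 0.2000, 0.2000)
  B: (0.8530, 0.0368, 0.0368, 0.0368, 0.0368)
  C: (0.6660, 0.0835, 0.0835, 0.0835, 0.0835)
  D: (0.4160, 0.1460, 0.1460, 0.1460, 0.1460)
A > D > C > B

Key insight: Entropy is maximized by uniform distributions and minimized by concentrated distributions.

Entropies:
  H(A) = 2.3219 bits
  H(B) = 0.8963 bits
  H(C) = 1.5870 bits
  H(D) = 2.1475 bits

Ranking: A > D > C > B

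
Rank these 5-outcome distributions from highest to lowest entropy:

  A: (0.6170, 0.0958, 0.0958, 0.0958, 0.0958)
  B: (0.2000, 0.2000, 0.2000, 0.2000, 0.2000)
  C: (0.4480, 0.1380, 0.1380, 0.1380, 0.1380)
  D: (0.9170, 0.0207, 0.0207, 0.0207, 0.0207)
B > C > A > D

Key insight: Entropy is maximized by uniform distributions and minimized by concentrated distributions.

Entropies:
  H(A) = 1.7261 bits
  H(B) = 2.3219 bits
  H(C) = 2.0962 bits
  H(D) = 0.5787 bits

Ranking: B > C > A > D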